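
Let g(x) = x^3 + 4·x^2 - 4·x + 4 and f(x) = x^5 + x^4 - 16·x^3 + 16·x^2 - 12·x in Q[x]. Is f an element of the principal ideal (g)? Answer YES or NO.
YES

In Q[x] the ideal (g) consists of all multiples of g, so f ∈ (g) iff g | f, i.e. iff the remainder of f on division by g is 0. Divide f by g (g is monic, so eliminate the leading term of the running remainder at each step):
  leading term x^5: subtract (x^2)·g(x) = x^5 + 4·x^4 - 4·x^3 + 4·x^2, leaving -3·x^4 - 12·x^3 + 12·x^2 - 12·x
  leading term -3·x^4: subtract (-3·x)·g(x) = -3·x^4 - 12·x^3 + 12·x^2 - 12·x, leaving 0
The remainder is 0, so f(x) = g(x) · h(x) with h(x) = x^2 - 3·x. Hence g | f, i.e. f ∈ (g).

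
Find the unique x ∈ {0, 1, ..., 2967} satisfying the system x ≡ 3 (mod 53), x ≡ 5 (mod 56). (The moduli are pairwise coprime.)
x ≡ 957 (mod 2968); the representative in [0, 2968) is 957

The moduli 53, 56 are pairwise coprime, so by the CRT there is a unique solution mod 53·56 = 2968.
Solve by successive substitution. Start with x ≡ 3 (mod 53).
  Combine with x ≡ 5 (mod 56): write x = 3 + 53·t and require 3 + 53·t ≡ 5 (mod 56), i.e. 53·t ≡ 5 − 3 ≡ 2 (mod 56). Since 53^(−1) ≡ 37 (mod 56), t ≡ 37·2 ≡ 18 (mod 56). So x ≡ 3 + 53·18 = 957 (mod 2968).
Unique solution in [0, 2968): x = 957.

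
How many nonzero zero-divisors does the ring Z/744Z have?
In Z/744Z each nonzero element is either a unit (gcd with 744 is 1) or a zero-divisor (gcd > 1). The number of units is φ(744): factorise 744 = 2^3 · 3 · 31, so φ(744) = (2^3 − 2^2) · (3 − 1) · (31 − 1) = 4 · 2 · 30 = 240. The nonzero elements number 744 − 1 = 743. Hence the nonzero zero-divisors number 743 − 240 = 503.

Final answer: Z/744Z has 503 nonzero zero-divisors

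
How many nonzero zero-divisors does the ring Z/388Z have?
Z/388Z has 195 nonzero zero-divisors

In Z/388Z each nonzero element is either a unit (gcd with 388 is 1) or a zero-divisor (gcd > 1). The number of units is φ(388): factorise 388 = 2^2 · 97, so φ(388) = (2^2 − 2^1) · (97 − 1) = 2 · 96 = 192. The nonzero elements number 388 − 1 = 387. Hence the nonzero zero-divisors number 387 − 192 = 195.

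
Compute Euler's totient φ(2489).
φ(2489) = 2340

φ is multiplicative, with φ(p^e) = p^e − p^(e−1). Factorise 2489 = 19 · 131. Then
  φ(2489) = (19 − 1) · (131 − 1) = 18 · 130 = 2340.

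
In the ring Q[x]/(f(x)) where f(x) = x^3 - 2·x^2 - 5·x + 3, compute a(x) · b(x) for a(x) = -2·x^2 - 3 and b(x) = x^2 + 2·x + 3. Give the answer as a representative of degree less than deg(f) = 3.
a · b ≡ -35·x^2 - 40·x + 15 (mod f(x))

First multiply in Q[x] without reducing: a · b = -2·x^4 - 4·x^3 - 9·x^2 - 6·x - 9. Now divide by f(x) = x^3 - 2·x^2 - 5·x + 3, eliminating the leading term at each step:
  leading term -2·x^4: subtract (-2·x)·f(x) = -2·x^4 + 4·x^3 + 10·x^2 - 6·x, leaving -8·x^3 - 19·x^2 - 9
  leading term -8·x^3: subtract (-8)·f(x) = -8·x^3 + 16·x^2 + 40·x - 24, leaving -35·x^2 - 40·x + 15
The degree is now < 3, so this is the remainder. Hence a · b ≡ -35·x^2 - 40·x + 15 in Q[x]/(f).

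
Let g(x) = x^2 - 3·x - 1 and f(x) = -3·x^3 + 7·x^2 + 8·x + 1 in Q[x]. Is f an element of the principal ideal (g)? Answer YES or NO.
NO

In Q[x] the ideal (g) consists of all multiples of g, so f ∈ (g) iff g | f, i.e. iff the remainder of f on division by g is 0. Divide f by g (g is monic, so eliminate the leading term of the running remainder at each step):
  leading term -3·x^3: subtract (-3·x)·g(x) = -3·x^3 + 9·x^2 + 3·x, leaving -2·x^2 + 5·x + 1
  leading term -2·x^2: subtract (-2)·g(x) = -2·x^2 + 6·x + 2, leaving -x - 1
The remainder r(x) = -x - 1 ≠ 0 (and deg r < deg g), so g ∤ f, i.e. f ∉ (g).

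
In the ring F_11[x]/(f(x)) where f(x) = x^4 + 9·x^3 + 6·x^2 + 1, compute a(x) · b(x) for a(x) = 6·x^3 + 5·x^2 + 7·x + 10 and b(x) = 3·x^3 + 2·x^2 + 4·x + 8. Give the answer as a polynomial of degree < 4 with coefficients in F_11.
a · b ≡ x^3 + 6·x^2 + 7 (mod f(x))

Multiply as integer polynomials: a · b = 18·x^6 + 27·x^5 + 55·x^4 + 112·x^3 + 88·x^2 + 96·x + 80. Reducing coefficients mod 11: a · b ≡ 7·x^6 + 5·x^5 + 2·x^3 + 8·x + 3. Now divide by f(x) = x^4 + 9·x^3 + 6·x^2 + 1 in F_11[x], eliminating the leading term at each step:
  leading term 7·x^6: subtract (7·x^2)·f(x) = 7·x^6 + 8·x^5 + 9·x^4 + 7·x^2, leaving 8·x^5 + 2·x^4 + 2·x^3 + 4·x^2 + 8·x + 3 (coefficients mod 11)
  leading term 8·x^5: subtract (8·x)·f(x) = 8·x^5 + 6·x^4 + 4·x^3 + 8·x, leaving 7·x^4 + 9·x^3 + 4·x^2 + 3 (coefficients mod 11)
  leading term 7·x^4: subtract (7)·f(x) = 7·x^4 + 8·x^3 + 9·x^2 + 7, leaving x^3 + 6·x^2 + 7 (coefficients mod 11)
The degree is now < 4, so this is the remainder. Hence a · b ≡ x^3 + 6·x^2 + 7 in F_11[x]/(f).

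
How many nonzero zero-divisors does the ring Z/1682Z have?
In Z/1682Z each nonzero element is either a unit (gcd with 1682 is 1) or a zero-divisor (gcd > 1). The number of units is φ(1682): factorise 1682 = 2 · 29^2, so φ(1682) = (2 − 1) · (29^2 − 29^1) = 1 · 812 = 812. The nonzero elements number 1682 − 1 = 1681. Hence the nonzero zero-divisors number 1681 − 812 = 869.

Final answer: Z/1682Z has 869 nonzero zero-divisors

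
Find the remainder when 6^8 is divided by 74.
Use repeated squaring. Binary(8) = 1000. Walk through the bits of the exponent 8 left-to-right: at each bit after the leading one, square the running value, then multiply by 6 if the bit is 1 (always reducing mod 74):
  bit 1 = 1 (leading): start with 6.
  bit 2 = 0: square 6^2 = 36 (mod 74).
  bit 3 = 0: square 36^2 = 1296 ≡ 38 (mod 74).
  bit 4 = 0: square 38^2 = 1444 ≡ 38 (mod 74).
Final value: 6^8 ≡ 38 (mod 74).

Final answer: 38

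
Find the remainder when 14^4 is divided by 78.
40

Use repeated squaring. Binary(4) = 100. Walk through the bits of the exponent 4 left-to-right: at each bit after the leading one, square the running value, then multiply by 14 if the bit is 1 (always reducing mod 78):
  bit 1 = 1 (leading): start with 14.
  bit 2 = 0: square 14^2 = 196 ≡ 40 (mod 78).
  bit 3 = 0: square 40^2 = 1600 ≡ 40 (mod 78).
Final value: 14^4 ≡ 40 (mod 78).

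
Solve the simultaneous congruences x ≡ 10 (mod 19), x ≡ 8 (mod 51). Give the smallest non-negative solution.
x ≡ 314 (mod 969); the representative in [0, 969) is 314

The moduli 19, 51 are pairwise coprime, so by the CRT there is a unique solution mod 19·51 = 969.
Solve by successive substitution. Start with x ≡ 10 (mod 19).
  Combine with x ≡ 8 (mod 51): write x = 10 + 19·t and require 10 + 19·t ≡ 8 (mod 51), i.e. 19·t ≡ 8 − 10 ≡ 49 (mod 51). Since 19^(−1) ≡ 43 (mod 51), t ≡ 43·49 ≡ 16 (mod 51). So x ≡ 10 + 19·16 = 314 (mod 969).
Unique solution in [0, 969): x = 314.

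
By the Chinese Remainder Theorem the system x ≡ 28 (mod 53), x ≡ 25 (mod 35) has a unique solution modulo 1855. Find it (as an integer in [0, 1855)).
The moduli 53, 35 are pairwise coprime, so by the CRT there is a unique solution mod 53·35 = 1855.
Solve by successive substitution. Start with x ≡ 28 (mod 53).
  Combine with x ≡ 25 (mod 35): write x = 28 + 53·t and require 28 + 53·t ≡ 25 (mod 35), i.e. 53·t ≡ 25 − 28 ≡ 32 (mod 35). Since 53^(−1) ≡ 2 (mod 35) (53 ≡ 18 (mod 35)), t ≡ 2·32 ≡ 29 (mod 35). So x ≡ 28 + 53·29 = 1565 (mod 1855).
Unique solution in [0, 1855): x = 1565.

Final answer: x ≡ 1565 (mod 1855); the representative in [0, 1855) is 1565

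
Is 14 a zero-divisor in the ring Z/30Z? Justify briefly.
YES

gcd(14, 30) = 2 > 1, so 14 is not a unit in Z/30Z. In Z/nZ every nonzero non-unit is a zero-divisor: explicitly, take b = 30/gcd = 15 ≠ 0 (mod 30); then 14·15 = 210 = 7·30, i.e. 14·15 ≡ 0 (mod 30). So 14 is a zero-divisor.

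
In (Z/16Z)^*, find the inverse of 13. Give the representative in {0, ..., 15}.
13^(−1) ≡ 5 (mod 16)

Apply the extended Euclidean algorithm to (16, 13), tracking rows (r, s, t) with s·16 + t·13 = r. Each division r_prev = q·r_cur + r_new produces the new row as (previous row) − q·(current row):
  row A: (16, 1, 0)   [1·16 + 0·13 = 16]
  row B: (13, 0, 1)   [0·16 + 1·13 = 13]
  16 = 1·13 + 3   → row C = row A − 1·row B = (3, 1, −1)   [check: 1·16 − 1·13 = 3]
  13 = 4·3 + 1   → row D = row B − 4·row C = (1, −4, 5)   [check: −4·16 + 5·13 = 1]
  3 = 3·1 + 0   → remainder 0, stop. gcd = 1 (last nonzero row D).
The gcd is 1, so 13 is invertible mod 16. The last nonzero row gives −4·16 + 5·13 = 1, so t = 5. So 13^(−1) ≡ 5 (mod 16). Verify: 13 · 5 = 65 ≡ 1 (mod 16). ✓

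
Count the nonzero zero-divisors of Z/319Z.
Z/319Z has 38 nonzero zero-divisors

In Z/319Z each nonzero element is either a unit (gcd with 319 is 1) or a zero-divisor (gcd > 1). The number of units is φ(319): factorise 319 = 11 · 29, so φ(319) = (11 − 1) · (29 − 1) = 10 · 28 = 280. The nonzero elements number 319 − 1 = 318. Hence the nonzero zero-divisors number 318 − 280 = 38.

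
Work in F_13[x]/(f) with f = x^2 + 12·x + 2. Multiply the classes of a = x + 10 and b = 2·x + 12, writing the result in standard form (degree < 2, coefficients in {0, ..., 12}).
a · b ≡ 8·x + 12 (mod f(x))

Multiply as integer polynomials: a · b = 2·x^2 + 32·x + 120. Reducing coefficients mod 13: a · b ≡ 2·x^2 + 6·x + 3. Now divide by f(x) = x^2 + 12·x + 2 in F_13[x], eliminating the leading term at each step:
  leading term 2·x^2: subtract (2)·f(x) = 2·x^2 + 11·x + 4, leaving 8·x + 12 (coefficients mod 13)
The degree is now < 2, so this is the remainder. Hence a · b ≡ 8·x + 12 in F_13[x]/(f).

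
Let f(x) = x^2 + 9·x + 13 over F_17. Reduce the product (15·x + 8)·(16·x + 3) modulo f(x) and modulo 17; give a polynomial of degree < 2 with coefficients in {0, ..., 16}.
Multiply as integer polynomials: a · b = 240·x^2 + 173·x + 24. Reducing coefficients mod 17: a · b ≡ 2·x^2 + 3·x + 7. Now divide by f(x) = x^2 + 9·x + 13 in F_17[x], eliminating the leading term at each step:
  leading term 2·x^2: subtract (2)·f(x) = 2·x^2 + x + 9, leaving 2·x + 15 (coefficients mod 17)
The degree is now < 2, so this is the remainder. Hence a · b ≡ 2·x + 15 in F_17[x]/(f).

Final answer: a · b ≡ 2·x + 15 (mod f(x))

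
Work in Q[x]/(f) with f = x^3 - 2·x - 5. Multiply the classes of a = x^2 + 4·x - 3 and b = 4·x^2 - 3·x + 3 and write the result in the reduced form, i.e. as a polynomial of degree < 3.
a · b ≡ -13·x^2 + 67·x + 56 (mod f(x))

First multiply in Q[x] without reducing: a · b = 4·x^4 + 13·x^3 - 21·x^2 + 21·x - 9. Now divide by f(x) = x^3 - 2·x - 5, eliminating the leading term at each step:
  leading term 4·x^4: subtract (4·x)·f(x) = 4·x^4 - 8·x^2 - 20·x, leaving 13·x^3 - 13·x^2 + 41·x - 9
  leading term 13·x^3: subtract (13)·f(x) = 13·x^3 - 26·x - 65, leaving -13·x^2 + 67·x + 56
The degree is now < 3, so this is the remainder. Hence a · b ≡ -13·x^2 + 67·x + 56 in Q[x]/(f).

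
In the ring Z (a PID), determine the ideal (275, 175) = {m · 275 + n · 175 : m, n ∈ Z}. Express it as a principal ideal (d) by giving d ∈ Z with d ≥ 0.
(275, 175) = (25); d = 25

In the PID Z, (a, b) is generated by gcd(a, b). Compute gcd(275, 175) with the extended Euclidean algorithm, tracking rows (r, s, t) with s·275 + t·175 = r:
  row A: (275, 1, 0)   [1·275 + 0·175 = 275]
  row B: (175, 0, 1)   [0·275 + 1·175 = 175]
  275 = 1·175 + 100   → row C = row A − 1·row B = (100, 1, −1)   [check: 1·275 − 1·175 = 100]
  175 = 1·100 + 75   → row D = row B − 1·row C = (75, −1, 2)   [check: −1·275 + 2·175 = 75]
  100 = 1·75 + 25   → row E = row C − 1·row D = (25, 2, −3)   [check: 2·275 − 3·175 = 25]
  75 = 3·25 + 0   → remainder 0, stop. gcd = 25 (last nonzero row E).
So gcd(275, 175) = 25, with Bézout identity 2·275 − 3·175 = 25. Containment (⊇): the Bézout identity exhibits 25 as an element of (275, 175), giving (25) ⊆ (275, 175). Containment (⊆): since 25 | 275 and 25 | 175 (275 = 25·11, 175 = 25·7), every Z-linear combination of 275 and 175 is divisible by 25, so (275, 175) ⊆ (25). Therefore (275, 175) = (25), d = 25.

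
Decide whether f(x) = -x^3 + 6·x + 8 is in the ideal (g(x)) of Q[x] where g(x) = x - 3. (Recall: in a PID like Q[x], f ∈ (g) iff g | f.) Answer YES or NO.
In Q[x] the ideal (g) consists of all multiples of g, so f ∈ (g) iff g | f, i.e. iff the remainder of f on division by g is 0. Divide f by g (g is monic, so eliminate the leading term of the running remainder at each step):
  leading term -x^3: subtract (-x^2)·g(x) = -x^3 + 3·x^2, leaving -3·x^2 + 6·x + 8
  leading term -3·x^2: subtract (-3·x)·g(x) = -3·x^2 + 9·x, leaving 8 - 3·x
  leading term -3·x: subtract (-3)·g(x) = 9 - 3·x, leaving -1
The remainder r(x) = -1 ≠ 0 (and deg r < deg g), so g ∤ f, i.e. f ∉ (g).

Final answer: NO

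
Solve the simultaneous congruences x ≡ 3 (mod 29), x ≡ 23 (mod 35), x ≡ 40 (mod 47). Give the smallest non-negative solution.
The moduli 29, 35, 47 are pairwise coprime, so by the CRT there is a unique solution mod 29·35·47 = 47705.
Solve by successive substitution. Start with x ≡ 3 (mod 29).
  Combine with x ≡ 23 (mod 35): write x = 3 + 29·t and require 3 + 29·t ≡ 23 (mod 35), i.e. 29·t ≡ 23 − 3 ≡ 20 (mod 35). Since 29^(−1) ≡ 29 (mod 35), t ≡ 29·20 ≡ 20 (mod 35). So x ≡ 3 + 29·20 = 583 (mod 1015).
  Combine with x ≡ 40 (mod 47): write x = 583 + 1015·t and require 583 + 1015·t ≡ 40 (mod 47), i.e. 1015·t ≡ 40 − 583 ≡ 21 (mod 47). Since 1015^(−1) ≡ 42 (mod 47) (1015 ≡ 28 (mod 47)), t ≡ 42·21 ≡ 36 (mod 47). So x ≡ 583 + 1015·36 = 37123 (mod 47705).
Unique solution in [0, 47705): x = 37123.

Final answer: x ≡ 37123 (mod 47705); the representative in [0, 47705) is 37123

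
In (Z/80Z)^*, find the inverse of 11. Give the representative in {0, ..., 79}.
11^(−1) ≡ 51 (mod 80)

Apply the extended Euclidean algorithm to (80, 11), tracking rows (r, s, t) with s·80 + t·11 = r. Each division r_prev = q·r_cur + r_new produces the new row as (previous row) − q·(current row):
  row A: (80, 1, 0)   [1·80 + 0·11 = 80]
  row B: (11, 0, 1)   [0·80 + 1·11 = 11]
  80 = 7·11 + 3   → row C = row A − 7·row B = (3, 1, −7)   [check: 1·80 − 7·11 = 3]
  11 = 3·3 + 2   → row D = row B − 3·row C = (2, −3, 22)   [check: −3·80 + 22·11 = 2]
  3 = 1·2 + 1   → row E = row C − 1·row D = (1, 4, −29)   [check: 4·80 − 29·11 = 1]
  2 = 2·1 + 0   → remainder 0, stop. gcd = 1 (last nonzero row E).
The gcd is 1, so 11 is invertible mod 80. The last nonzero row gives 4·80 − 29·11 = 1, so t = −29. So 11^(−1) ≡ −29 ≡ 51 (mod 80). Verify: 11 · 51 = 561 ≡ 1 (mod 80). ✓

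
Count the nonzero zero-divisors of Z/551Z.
Z/551Z has 46 nonzero zero-divisors

In Z/551Z each nonzero element is either a unit (gcd with 551 is 1) or a zero-divisor (gcd > 1). The number of units is φ(551): factorise 551 = 19 · 29, so φ(551) = (19 − 1) · (29 − 1) = 18 · 28 = 504. The nonzero elements number 551 − 1 = 550. Hence the nonzero zero-divisors number 550 − 504 = 46.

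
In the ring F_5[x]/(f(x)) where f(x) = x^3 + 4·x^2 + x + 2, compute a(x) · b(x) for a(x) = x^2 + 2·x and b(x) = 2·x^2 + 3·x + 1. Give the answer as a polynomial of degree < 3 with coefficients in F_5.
a · b ≡ 4·x^2 + 4·x + 2 (mod f(x))

Multiply as integer polynomials: a · b = 2·x^4 + 7·x^3 + 7·x^2 + 2·x. Reducing coefficients mod 5: a · b ≡ 2·x^4 + 2·x^3 + 2·x^2 + 2·x. Now divide by f(x) = x^3 + 4·x^2 + x + 2 in F_5[x], eliminating the leading term at each step:
  leading term 2·x^4: subtract (2·x)·f(x) = 2·x^4 + 3·x^3 + 2·x^2 + 4·x, leaving 4·x^3 + 3·x (coefficients mod 5)
  leading term 4·x^3: subtract (4)·f(x) = 4·x^3 + x^2 + 4·x + 3, leaving 4·x^2 + 4·x + 2 (coefficients mod 5)
The degree is now < 3, so this is the remainder. Hence a · b ≡ 4·x^2 + 4·x + 2 in F_5[x]/(f).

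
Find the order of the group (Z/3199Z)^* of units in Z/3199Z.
(Z/3199Z)^* consists of the classes a with gcd(a, 3199) = 1, so its order is φ(3199). φ is multiplicative, with φ(p^e) = p^e − p^(e−1). Factorise 3199 = 7 · 457. Then
  φ(3199) = (7 − 1) · (457 − 1) = 6 · 456 = 2736.
Thus |(Z/3199Z)^*| = 2736.

Final answer: |(Z/3199Z)^*| = 2736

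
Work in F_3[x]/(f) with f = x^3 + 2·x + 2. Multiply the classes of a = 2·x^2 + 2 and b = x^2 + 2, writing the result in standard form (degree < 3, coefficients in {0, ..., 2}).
Multiply as integer polynomials: a · b = 2·x^4 + 6·x^2 + 4. Reducing coefficients mod 3: a · b ≡ 2·x^4 + 1. Now divide by f(x) = x^3 + 2·x + 2 in F_3[x], eliminating the leading term at each step:
  leading term 2·x^4: subtract (2·x)·f(x) = 2·x^4 + x^2 + x, leaving 2·x^2 + 2·x + 1 (coefficients mod 3)
The degree is now < 3, so this is the remainder. Hence a · b ≡ 2·x^2 + 2·x + 1 in F_3[x]/(f).

Final answer: a · b ≡ 2·x^2 + 2·x + 1 (mod f(x))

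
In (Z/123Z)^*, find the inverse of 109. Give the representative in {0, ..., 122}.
Apply the extended Euclidean algorithm to (123, 109), tracking rows (r, s, t) with s·123 + t·109 = r. Each division r_prev = q·r_cur + r_new produces the new row as (previous row) − q·(current row):
  row A: (123, 1, 0)   [1·123 + 0·109 = 123]
  row B: (109, 0, 1)   [0·123 + 1·109 = 109]
  123 = 1·109 + 14   → row C = row A − 1·row B = (14, 1, −1)   [check: 1·123 − 1·109 = 14]
  109 = 7·14 + 11   → row D = row B − 7·row C = (11, −7, 8)   [check: −7·123 + 8·109 = 11]
  14 = 1·11 + 3   → row E = row C − 1·row D = (3, 8, −9)   [check: 8·123 − 9·109 = 3]
  11 = 3·3 + 2   → row F = row D − 3·row E = (2, −31, 35)   [check: −31·123 + 35·109 = 2]
  3 = 1·2 + 1   → row G = row E − 1·row F = (1, 39, −44)   [check: 39·123 − 44·109 = 1]
  2 = 2·1 + 0   → remainder 0, stop. gcd = 1 (last nonzero row G).
The gcd is 1, so 109 is invertible mod 123. The last nonzero row gives 39·123 − 44·109 = 1, so t = −44. So 109^(−1) ≡ −44 ≡ 79 (mod 123). Verify: 109 · 79 = 8611 ≡ 1 (mod 123). ✓

Final answer: 109^(−1) ≡ 79 (mod 123)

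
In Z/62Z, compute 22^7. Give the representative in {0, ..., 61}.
52

Use repeated squaring. Binary(7) = 111. Walk through the bits of the exponent 7 left-to-right: at each bit after the leading one, square the running value, then multiply by 22 if the bit is 1 (always reducing mod 62):
  bit 1 = 1 (leading): start with 22.
  bit 2 = 1: square 22^2 = 484 ≡ 50; bit is 1, so multiply 50·22 = 1100 ≡ 46 (mod 62).
  bit 3 = 1: square 46^2 = 2116 ≡ 8; bit is 1, so multiply 8·22 = 176 ≡ 52 (mod 62).
Final value: 22^7 ≡ 52 (mod 62).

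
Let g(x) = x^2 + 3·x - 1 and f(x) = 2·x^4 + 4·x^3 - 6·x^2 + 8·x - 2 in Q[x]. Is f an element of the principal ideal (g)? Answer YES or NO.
In Q[x] the ideal (g) consists of all multiples of g, so f ∈ (g) iff g | f, i.e. iff the remainder of f on division by g is 0. Divide f by g (g is monic, so eliminate the leading term of the running remainder at each step):
  leading term 2·x^4: subtract (2·x^2)·g(x) = 2·x^4 + 6·x^3 - 2·x^2, leaving -2·x^3 - 4·x^2 + 8·x - 2
  leading term -2·x^3: subtract (-2·x)·g(x) = -2·x^3 - 6·x^2 + 2·x, leaving 2·x^2 + 6·x - 2
  leading term 2·x^2: subtract (2)·g(x) = 2·x^2 + 6·x - 2, leaving 0
The remainder is 0, so f(x) = g(x) · h(x) with h(x) = 2·x^2 - 2·x + 2. Hence g | f, i.e. f ∈ (g).

Final answer: YES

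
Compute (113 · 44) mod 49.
23

Reduce the factors first: 113 ≡ 15 (mod 49), so 113 · 44 ≡ 15 · 44 (mod 49). 15 · 44 = 660. Dividing by 49: 660 = 13·49 + 23. So (113 · 44) mod 49 = 23.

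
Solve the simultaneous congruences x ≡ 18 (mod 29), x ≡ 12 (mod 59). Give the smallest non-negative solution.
The moduli 29, 59 are pairwise coprime, so by the CRT there is a unique solution mod 29·59 = 1711.
Solve by successive substitution. Start with x ≡ 18 (mod 29).
  Combine with x ≡ 12 (mod 59): write x = 18 + 29·t and require 18 + 29·t ≡ 12 (mod 59), i.e. 29·t ≡ 12 − 18 ≡ 53 (mod 59). Since 29^(−1) ≡ 57 (mod 59), t ≡ 57·53 ≡ 12 (mod 59). So x ≡ 18 + 29·12 = 366 (mod 1711).
Unique solution in [0, 1711): x = 366.

Final answer: x ≡ 366 (mod 1711); the representative in [0, 1711) is 366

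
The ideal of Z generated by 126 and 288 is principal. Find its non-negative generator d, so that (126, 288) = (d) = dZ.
(126, 288) = (18); d = 18

In the PID Z, (a, b) is generated by gcd(a, b). Compute gcd(288, 126) with the extended Euclidean algorithm, tracking rows (r, s, t) with s·288 + t·126 = r:
  row A: (288, 1, 0)   [1·288 + 0·126 = 288]
  row B: (126, 0, 1)   [0·288 + 1·126 = 126]
  288 = 2·126 + 36   → row C = row A − 2·row B = (36, 1, −2)   [check: 1·288 − 2·126 = 36]
  126 = 3·36 + 18   → row D = row B − 3·row C = (18, −3, 7)   [check: −3·288 + 7·126 = 18]
  36 = 2·18 + 0   → remainder 0, stop. gcd = 18 (last nonzero row D).
So gcd(126, 288) = 18, with Bézout identity −3·288 + 7·126 = 18. Containment (⊇): the Bézout identity exhibits 18 as an element of (126, 288), giving (18) ⊆ (126, 288). Containment (⊆): since 18 | 126 and 18 | 288 (126 = 18·7, 288 = 18·16), every Z-linear combination of 126 and 288 is divisible by 18, so (126, 288) ⊆ (18). Therefore (126, 288) = (18), d = 18.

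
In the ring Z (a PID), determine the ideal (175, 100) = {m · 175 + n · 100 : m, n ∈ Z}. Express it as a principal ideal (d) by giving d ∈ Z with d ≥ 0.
In the PID Z, (a, b) is generated by gcd(a, b). Compute gcd(175, 100) with the extended Euclidean algorithm, tracking rows (r, s, t) with s·175 + t·100 = r:
  row A: (175, 1, 0)   [1·175 + 0·100 = 175]
  row B: (100, 0, 1)   [0·175 + 1·100 = 100]
  175 = 1·100 + 75   → row C = row A − 1·row B = (75, 1, −1)   [check: 1·175 − 1·100 = 75]
  100 = 1·75 + 25   → row D = row B − 1·row C = (25, −1, 2)   [check: −1·175 + 2·100 = 25]
  75 = 3·25 + 0   → remainder 0, stop. gcd = 25 (last nonzero row D).
So gcd(175, 100) = 25, with Bézout identity −1·175 + 2·100 = 25. Containment (⊇): the Bézout identity exhibits 25 as an element of (175, 100), giving (25) ⊆ (175, 100). Containment (⊆): since 25 | 175 and 25 | 100 (175 = 25·7, 100 = 25·4), every Z-linear combination of 175 and 100 is divisible by 25, so (175, 100) ⊆ (25). Therefore (175, 100) = (25), d = 25.

Final answer: (175, 100) = (25); d = 25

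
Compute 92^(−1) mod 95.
Apply the extended Euclidean algorithm to (95, 92), tracking rows (r, s, t) with s·95 + t·92 = r. Each division r_prev = q·r_cur + r_new produces the new row as (previous row) − q·(current row):
  row A: (95, 1, 0)   [1·95 + 0·92 = 95]
  row B: (92, 0, 1)   [0·95 + 1·92 = 92]
  95 = 1·92 + 3   → row C = row A − 1·row B = (3, 1, −1)   [check: 1·95 − 1·92 = 3]
  92 = 30·3 + 2   → row D = row B − 30·row C = (2, −30, 31)   [check: −30·95 + 31·92 = 2]
  3 = 1·2 + 1   → row E = row C − 1·row D = (1, 31, −32)   [check: 31·95 − 32·92 = 1]
  2 = 2·1 + 0   → remainder 0, stop. gcd = 1 (last nonzero row E).
The gcd is 1, so 92 is invertible mod 95. The last nonzero row gives 31·95 − 32·92 = 1, so t = −32. So 92^(−1) ≡ −32 ≡ 63 (mod 95). Verify: 92 · 63 = 5796 ≡ 1 (mod 95). ✓

Final answer: 92^(−1) ≡ 63 (mod 95)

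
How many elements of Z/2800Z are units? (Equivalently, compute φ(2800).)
An element a ∈ Z/2800Z is a unit iff gcd(a, 2800) = 1, so the number of units is φ(2800). φ is multiplicative, with φ(p^e) = p^e − p^(e−1). Factorise 2800 = 2^4 · 5^2 · 7. Then
  φ(2800) = (2^4 − 2^3) · (5^2 − 5^1) · (7 − 1) = 8 · 20 · 6 = 960.

Final answer: Z/2800Z has φ(2800) = 960 units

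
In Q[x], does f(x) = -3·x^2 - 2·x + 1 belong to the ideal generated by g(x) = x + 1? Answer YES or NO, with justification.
In Q[x] the ideal (g) consists of all multiples of g, so f ∈ (g) iff g | f, i.e. iff the remainder of f on division by g is 0. Divide f by g (g is monic, so eliminate the leading term of the running remainder at each step):
  leading term -3·x^2: subtract (-3·x)·g(x) = -3·x^2 - 3·x, leaving x + 1
  leading term x: subtract (1)·g(x) = x + 1, leaving 0
The remainder is 0, so f(x) = g(x) · h(x) with h(x) = 1 - 3·x. Hence g | f, i.e. f ∈ (g).

Final answer: YES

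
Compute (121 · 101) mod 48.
29

Reduce the factors first: 121 ≡ 25, 101 ≡ 5 (mod 48), so 121 · 101 ≡ 25 · 5 (mod 48). 25 · 5 = 125. Dividing by 48: 125 = 2·48 + 29. So (121 · 101) mod 48 = 29.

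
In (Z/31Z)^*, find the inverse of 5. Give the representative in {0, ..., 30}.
Apply the extended Euclidean algorithm to (31, 5), tracking rows (r, s, t) with s·31 + t·5 = r. Each division r_prev = q·r_cur + r_new produces the new row as (previous row) − q·(current row):
  row A: (31, 1, 0)   [1·31 + 0·5 = 31]
  row B: (5, 0, 1)   [0·31 + 1·5 = 5]
  31 = 6·5 + 1   → row C = row A − 6·row B = (1, 1, −6)   [check: 1·31 − 6·5 = 1]
  5 = 5·1 + 0   → remainder 0, stop. gcd = 1 (last nonzero row C).
The gcd is 1, so 5 is invertible mod 31. The last nonzero row gives 1·31 − 6·5 = 1, so t = −6. So 5^(−1) ≡ −6 ≡ 25 (mod 31). Verify: 5 · 25 = 125 ≡ 1 (mod 31). ✓

Final answer: 5^(−1) ≡ 25 (mod 31)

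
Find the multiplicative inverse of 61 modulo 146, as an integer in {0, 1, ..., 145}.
61^(−1) ≡ 79 (mod 146)

Apply the extended Euclidean algorithm to (146, 61), tracking rows (r, s, t) with s·146 + t·61 = r. Each division r_prev = q·r_cur + r_new produces the new row as (previous row) − q·(current row):
  row A: (146, 1, 0)   [1·146 + 0·61 = 146]
  row B: (61, 0, 1)   [0·146 + 1·61 = 61]
  146 = 2·61 + 24   → row C = row A − 2·row B = (24, 1, −2)   [check: 1·146 − 2·61 = 24]
  61 = 2·24 + 13   → row D = row B − 2·row C = (13, −2, 5)   [check: −2·146 + 5·61 = 13]
  24 = 1·13 + 11   → row E = row C − 1·row D = (11, 3, −7)   [check: 3·146 − 7·61 = 11]
  13 = 1·11 + 2   → row F = row D − 1·row E = (2, −5, 12)   [check: −5·146 + 12·61 = 2]
  11 = 5·2 + 1   → row G = row E − 5·row F = (1, 28, −67)   [check: 28·146 − 67·61 = 1]
  2 = 2·1 + 0   → remainder 0, stop. gcd = 1 (last nonzero row G).
The gcd is 1, so 61 is invertible mod 146. The last nonzero row gives 28·146 − 67·61 = 1, so t = −67. So 61^(−1) ≡ −67 ≡ 79 (mod 146). Verify: 61 · 79 = 4819 ≡ 1 (mod 146). ✓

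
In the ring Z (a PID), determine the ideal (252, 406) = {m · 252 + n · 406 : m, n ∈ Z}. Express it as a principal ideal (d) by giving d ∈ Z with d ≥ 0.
In the PID Z, (a, b) is generated by gcd(a, b). Compute gcd(406, 252) with the extended Euclidean algorithm, tracking rows (r, s, t) with s·406 + t·252 = r:
  row A: (406, 1, 0)   [1·406 + 0·252 = 406]
  row B: (252, 0, 1)   [0·406 + 1·252 = 252]
  406 = 1·252 + 154   → row C = row A − 1·row B = (154, 1, −1)   [check: 1·406 − 1·252 = 154]
  252 = 1·154 + 98   → row D = row B − 1·row C = (98, −1, 2)   [check: −1·406 + 2·252 = 98]
  154 = 1·98 + 56   → row E = row C − 1·row D = (56, 2, −3)   [check: 2·406 − 3·252 = 56]
  98 = 1·56 + 42   → row F = row D − 1·row E = (42, −3, 5)   [check: −3·406 + 5·252 = 42]
  56 = 1·42 + 14   → row G = row E − 1·row F = (14, 5, −8)   [check: 5·406 − 8·252 = 14]
  42 = 3·14 + 0   → remainder 0, stop. gcd = 14 (last nonzero row G).
So gcd(252, 406) = 14, with Bézout identity 5·406 − 8·252 = 14. Containment (⊇): the Bézout identity exhibits 14 as an element of (252, 406), giving (14) ⊆ (252, 406). Containment (⊆): since 14 | 252 and 14 | 406 (252 = 14·18, 406 = 14·29), every Z-linear combination of 252 and 406 is divisible by 14, so (252, 406) ⊆ (14). Therefore (252, 406) = (14), d = 14.

Final answer: (252, 406) = (14); d = 14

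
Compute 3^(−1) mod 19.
Apply the extended Euclidean algorithm to (19, 3), tracking rows (r, s, t) with s·19 + t·3 = r. Each division r_prev = q·r_cur + r_new produces the new row as (previous row) − q·(current row):
  row A: (19, 1, 0)   [1·19 + 0·3 = 19]
  row B: (3, 0, 1)   [0·19 + 1·3 = 3]
  19 = 6·3 + 1   → row C = row A − 6·row B = (1, 1, −6)   [check: 1·19 − 6·3 = 1]
  3 = 3·1 + 0   → remainder 0, stop. gcd = 1 (last nonzero row C).
The gcd is 1, so 3 is invertible mod 19. The last nonzero row gives 1·19 − 6·3 = 1, so t = −6. So 3^(−1) ≡ −6 ≡ 13 (mod 19). Verify: 3 · 13 = 39 ≡ 1 (mod 19). ✓

Final answer: 3^(−1) ≡ 13 (mod 19)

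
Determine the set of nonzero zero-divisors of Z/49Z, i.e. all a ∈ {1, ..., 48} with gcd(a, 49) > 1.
An element a ∈ Z/49Z (with a ≠ 0) is a zero-divisor iff gcd(a, 49) > 1 (because a is a unit precisely when gcd(a, n) = 1, and in Z/nZ every nonzero, non-unit element is a zero-divisor). Scan a = 1, ..., 48 and keep those with gcd(a, 49) > 1:
  gcd(7, 49) = 7, gcd(14, 49) = 7, gcd(21, 49) = 7, gcd(28, 49) = 7, gcd(35, 49) = 7, gcd(42, 49) = 7.
All other a ∈ {1, ..., 48} have gcd(a, 49) = 1 and are units. So the nonzero zero-divisors are exactly the 6 values of a appearing in this scan.

Final answer: nonzero zero-divisors of Z/49Z = {7, 14, 21, 28, 35, 42}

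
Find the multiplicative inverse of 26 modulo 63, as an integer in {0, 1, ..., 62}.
Apply the extended Euclidean algorithm to (63, 26), tracking rows (r, s, t) with s·63 + t·26 = r. Each division r_prev = q·r_cur + r_new produces the new row as (previous row) − q·(current row):
  row A: (63, 1, 0)   [1·63 + 0·26 = 63]
  row B: (26, 0, 1)   [0·63 + 1·26 = 26]
  63 = 2·26 + 11   → row C = row A − 2·row B = (11, 1, −2)   [check: 1·63 − 2·26 = 11]
  26 = 2·11 + 4   → row D = row B − 2·row C = (4, −2, 5)   [check: −2·63 + 5·26 = 4]
  11 = 2·4 + 3   → row E = row C − 2·row D = (3, 5, −12)   [check: 5·63 − 12·26 = 3]
  4 = 1·3 + 1   → row F = row D − 1·row E = (1, −7, 17)   [check: −7·63 + 17·26 = 1]
  3 = 3·1 + 0   → remainder 0, stop. gcd = 1 (last nonzero row F).
The gcd is 1, so 26 is invertible mod 63. The last nonzero row gives −7·63 + 17·26 = 1, so t = 17. So 26^(−1) ≡ 17 (mod 63). Verify: 26 · 17 = 442 ≡ 1 (mod 63). ✓

Final answer: 26^(−1) ≡ 17 (mod 63)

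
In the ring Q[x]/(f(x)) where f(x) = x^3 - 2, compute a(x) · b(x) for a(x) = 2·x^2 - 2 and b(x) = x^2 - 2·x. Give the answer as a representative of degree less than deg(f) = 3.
First multiply in Q[x] without reducing: a · b = 2·x^4 - 4·x^3 - 2·x^2 + 4·x. Now divide by f(x) = x^3 - 2, eliminating the leading term at each step:
  leading term 2·x^4: subtract (2·x)·f(x) = 2·x^4 - 4·x, leaving -4·x^3 - 2·x^2 + 8·x
  leading term -4·x^3: subtract (-4)·f(x) = 8 - 4·x^3, leaving -2·x^2 + 8·x - 8
The degree is now < 3, so this is the remainder. Hence a · b ≡ -2·x^2 + 8·x - 8 in Q[x]/(f).

Final answer: a · b ≡ -2·x^2 + 8·x - 8 (mod f(x))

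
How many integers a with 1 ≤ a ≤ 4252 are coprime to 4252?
2124

The number of a ∈ {1, ..., 4252} with gcd(a, 4252) = 1 is by definition Euler's totient φ(4252). φ is multiplicative, with φ(p^e) = p^e − p^(e−1). Factorise 4252 = 2^2 · 1063. Then
  φ(4252) = (2^2 − 2^1) · (1063 − 1) = 2 · 1062 = 2124.
So there are 2124 such integers.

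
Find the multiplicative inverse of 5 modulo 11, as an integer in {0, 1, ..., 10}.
Apply the extended Euclidean algorithm to (11, 5), tracking rows (r, s, t) with s·11 + t·5 = r. Each division r_prev = q·r_cur + r_new produces the new row as (previous row) − q·(current row):
  row A: (11, 1, 0)   [1·11 + 0·5 = 11]
  row B: (5, 0, 1)   [0·11 + 1·5 = 5]
  11 = 2·5 + 1   → row C = row A − 2·row B = (1, 1, −2)   [check: 1·11 − 2·5 = 1]
  5 = 5·1 + 0   → remainder 0, stop. gcd = 1 (last nonzero row C).
The gcd is 1, so 5 is invertible mod 11. The last nonzero row gives 1·11 − 2·5 = 1, so t = −2. So 5^(−1) ≡ −2 ≡ 9 (mod 11). Verify: 5 · 9 = 45 ≡ 1 (mod 11). ✓

Final answer: 5^(−1) ≡ 9 (mod 11)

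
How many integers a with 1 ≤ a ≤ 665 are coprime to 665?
The number of a ∈ {1, ..., 665} with gcd(a, 665) = 1 is by definition Euler's totient φ(665). φ is multiplicative, with φ(p^e) = p^e − p^(e−1). Factorise 665 = 5 · 7 · 19. Then
  φ(665) = (5 − 1) · (7 − 1) · (19 − 1) = 4 · 6 · 18 = 432.
So there are 432 such integers.

Final answer: 432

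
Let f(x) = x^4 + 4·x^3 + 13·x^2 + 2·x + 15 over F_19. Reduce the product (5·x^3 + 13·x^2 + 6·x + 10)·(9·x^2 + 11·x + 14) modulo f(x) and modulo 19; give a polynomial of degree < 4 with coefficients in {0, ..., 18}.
a · b ≡ 18·x^3 + 10·x^2 + 10·x + 13 (mod f(x))

Multiply as integer polynomials: a · b = 45·x^5 + 172·x^4 + 267·x^3 + 338·x^2 + 194·x + 140. Reducing coefficients mod 19: a · b ≡ 7·x^5 + x^4 + x^3 + 15·x^2 + 4·x + 7. Now divide by f(x) = x^4 + 4·x^3 + 13·x^2 + 2·x + 15 in F_19[x], eliminating the leading term at each step:
  leading term 7·x^5: subtract (7·x)·f(x) = 7·x^5 + 9·x^4 + 15·x^3 + 14·x^2 + 10·x, leaving 11·x^4 + 5·x^3 + x^2 + 13·x + 7 (coefficients mod 19)
  leading term 11·x^4: subtract (11)·f(x) = 11·x^4 + 6·x^3 + 10·x^2 + 3·x + 13, leaving 18·x^3 + 10·x^2 + 10·x + 13 (coefficients mod 19)
The degree is now < 4, so this is the remainder. Hence a · b ≡ 18·x^3 + 10·x^2 + 10·x + 13 in F_19[x]/(f).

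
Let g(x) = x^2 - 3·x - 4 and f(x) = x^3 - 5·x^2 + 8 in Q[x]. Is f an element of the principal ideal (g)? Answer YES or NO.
NO

In Q[x] the ideal (g) consists of all multiples of g, so f ∈ (g) iff g | f, i.e. iff the remainder of f on division by g is 0. Divide f by g (g is monic, so eliminate the leading term of the running remainder at each step):
  leading term x^3: subtract (x)·g(x) = x^3 - 3·x^2 - 4·x, leaving -2·x^2 + 4·x + 8
  leading term -2·x^2: subtract (-2)·g(x) = -2·x^2 + 6·x + 8, leaving -2·x
The remainder r(x) = -2·x ≠ 0 (and deg r < deg g), so g ∤ f, i.e. f ∉ (g).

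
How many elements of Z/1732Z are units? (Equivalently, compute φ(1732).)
An element a ∈ Z/1732Z is a unit iff gcd(a, 1732) = 1, so the number of units is φ(1732). φ is multiplicative, with φ(p^e) = p^e − p^(e−1). Factorise 1732 = 2^2 · 433. Then
  φ(1732) = (2^2 − 2^1) · (433 − 1) = 2 · 432 = 864.

Final answer: Z/1732Z has φ(1732) = 864 units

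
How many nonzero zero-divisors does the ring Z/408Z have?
In Z/408Z each nonzero element is either a unit (gcd with 408 is 1) or a zero-divisor (gcd > 1). The number of units is φ(408): factorise 408 = 2^3 · 3 · 17, so φ(408) = (2^3 − 2^2) · (3 − 1) · (17 − 1) = 4 · 2 · 16 = 128. The nonzero elements number 408 − 1 = 407. Hence the nonzero zero-divisors number 407 − 128 = 279.

Final answer: Z/408Z has 279 nonzero zero-divisors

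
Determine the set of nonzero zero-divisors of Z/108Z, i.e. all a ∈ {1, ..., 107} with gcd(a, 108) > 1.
An element a ∈ Z/108Z (with a ≠ 0) is a zero-divisor iff gcd(a, 108) > 1 (because a is a unit precisely when gcd(a, n) = 1, and in Z/nZ every nonzero, non-unit element is a zero-divisor). Scan a = 1, ..., 107 and keep those with gcd(a, 108) > 1:
  gcd(2, 108) = 2, gcd(3, 108) = 3, gcd(4, 108) = 4, gcd(6, 108) = 6, gcd(8, 108) = 4, gcd(9, 108) = 9, gcd(10, 108) = 2, gcd(12, 108) = 12, gcd(14, 108) = 2, gcd(15, 108) = 3, gcd(16, 108) = 4, gcd(18, 108) = 18, gcd(20, 108) = 4, gcd(21, 108) = 3, gcd(22, 108) = 2, gcd(24, 108) = 12, gcd(26, 108) = 2, gcd(27, 108) = 27, gcd(28, 108) = 4, gcd(30, 108) = 6, gcd(32, 108) = 4, gcd(33, 108) = 3, gcd(34, 108) = 2, gcd(36, 108) = 36, gcd(38, 108) = 2, gcd(39, 108) = 3, gcd(40, 108) = 4, gcd(42, 108) = 6, gcd(44, 108) = 4, gcd(45, 108) = 9, gcd(46, 108) = 2, gcd(48, 108) = 12, gcd(50, 108) = 2, gcd(51, 108) = 3, gcd(52, 108) = 4, gcd(54, 108) = 54, gcd(56, 108) = 4, gcd(57, 108) = 3, gcd(58, 108) = 2, gcd(60, 108) = 12, gcd(62, 108) = 2, gcd(63, 108) = 9, gcd(64, 108) = 4, gcd(66, 108) = 6, gcd(68, 108) = 4, gcd(69, 108) = 3, gcd(70, 108) = 2, gcd(72, 108) = 36, gcd(74, 108) = 2, gcd(75, 108) = 3, gcd(76, 108) = 4, gcd(78, 108) = 6, gcd(80, 108) = 4, gcd(81, 108) = 27, gcd(82, 108) = 2, gcd(84, 108) = 12, gcd(86, 108) = 2, gcd(87, 108) = 3, gcd(88, 108) = 4, gcd(90, 108) = 18, gcd(92, 108) = 4, gcd(93, 108) = 3, gcd(94, 108) = 2, gcd(96, 108) = 12, gcd(98, 108) = 2, gcd(99, 108) = 9, gcd(100, 108) = 4, gcd(102, 108) = 6, gcd(104, 108) = 4, gcd(105, 108) = 3, gcd(106, 108) = 2.
All other a ∈ {1, ..., 107} have gcd(a, 108) = 1 and are units. So the nonzero zero-divisors are exactly the 71 values of a appearing in this scan.

Final answer: nonzero zero-divisors of Z/108Z = {2, 3, 4, 6, 8, 9, 10, 12, 14, 15, 16, 18, 20, 21, 22, 24, 26, 27, 28, 30, 32, 33, 34, 36, 38, 39, 40, 42, 44, 45, 46, 48, 50, 51, 52, 54, 56, 57, 58, 60, 62, 63, 64, 66, 68, 69, 70, 72, 74, 75, 76, 78, 80, 81, 82, 84, 86, 87, 88, 90, 92, 93, 94, 96, 98, 99, 100, 102, 104, 105, 106}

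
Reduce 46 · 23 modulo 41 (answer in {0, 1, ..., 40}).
33

Reduce the factors first: 46 ≡ 5 (mod 41), so 46 · 23 ≡ 5 · 23 (mod 41). 5 · 23 = 115. Dividing by 41: 115 = 2·41 + 33. So (46 · 23) mod 41 = 33.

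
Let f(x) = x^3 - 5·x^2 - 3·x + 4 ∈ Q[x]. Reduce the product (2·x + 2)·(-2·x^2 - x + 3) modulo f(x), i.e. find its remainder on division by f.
a · b ≡ -26·x^2 - 8·x + 22 (mod f(x))

First multiply in Q[x] without reducing: a · b = -4·x^3 - 6·x^2 + 4·x + 6. Now divide by f(x) = x^3 - 5·x^2 - 3·x + 4, eliminating the leading term at each step:
  leading term -4·x^3: subtract (-4)·f(x) = -4·x^3 + 20·x^2 + 12·x - 16, leaving -26·x^2 - 8·x + 22
The degree is now < 3, so this is the remainder. Hence a · b ≡ -26·x^2 - 8·x + 22 in Q[x]/(f).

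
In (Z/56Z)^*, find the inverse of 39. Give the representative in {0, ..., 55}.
Apply the extended Euclidean algorithm to (56, 39), tracking rows (r, s, t) with s·56 + t·39 = r. Each division r_prev = q·r_cur + r_new produces the new row as (previous row) − q·(current row):
  row A: (56, 1, 0)   [1·56 + 0·39 = 56]
  row B: (39, 0, 1)   [0·56 + 1·39 = 39]
  56 = 1·39 + 17   → row C = row A − 1·row B = (17, 1, −1)   [check: 1·56 − 1·39 = 17]
  39 = 2·17 + 5   → row D = row B − 2·row C = (5, −2, 3)   [check: −2·56 + 3·39 = 5]
  17 = 3·5 + 2   → row E = row C − 3·row D = (2, 7, −10)   [check: 7·56 − 10·39 = 2]
  5 = 2·2 + 1   → row F = row D − 2·row E = (1, −16, 23)   [check: −16·56 + 23·39 = 1]
  2 = 2·1 + 0   → remainder 0, stop. gcd = 1 (last nonzero row F).
The gcd is 1, so 39 is invertible mod 56. The last nonzero row gives −16·56 + 23·39 = 1, so t = 23. So 39^(−1) ≡ 23 (mod 56). Verify: 39 · 23 = 897 ≡ 1 (mod 56). ✓

Final answer: 39^(−1) ≡ 23 (mod 56)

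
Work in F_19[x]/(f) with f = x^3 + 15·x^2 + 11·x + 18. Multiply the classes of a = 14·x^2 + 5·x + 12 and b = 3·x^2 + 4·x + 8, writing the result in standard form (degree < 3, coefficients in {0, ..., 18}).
Multiply as integer polynomials: a · b = 42·x^4 + 71·x^3 + 168·x^2 + 88·x + 96. Reducing coefficients mod 19: a · b ≡ 4·x^4 + 14·x^3 + 16·x^2 + 12·x + 1. Now divide by f(x) = x^3 + 15·x^2 + 11·x + 18 in F_19[x], eliminating the leading term at each step:
  leading term 4·x^4: subtract (4·x)·f(x) = 4·x^4 + 3·x^3 + 6·x^2 + 15·x, leaving 11·x^3 + 10·x^2 + 16·x + 1 (coefficients mod 19)
  leading term 11·x^3: subtract (11)·f(x) = 11·x^3 + 13·x^2 + 7·x + 8, leaving 16·x^2 + 9·x + 12 (coefficients mod 19)
The degree is now < 3, so this is the remainder. Hence a · b ≡ 16·x^2 + 9·x + 12 in F_19[x]/(f).

Final answer: a · b ≡ 16·x^2 + 9·x + 12 (mod f(x))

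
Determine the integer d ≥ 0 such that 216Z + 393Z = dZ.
(216, 393) = (3); d = 3

In the PID Z, (a, b) is generated by gcd(a, b). Compute gcd(393, 216) with the extended Euclidean algorithm, tracking rows (r, s, t) with s·393 + t·216 = r:
  row A: (393, 1, 0)   [1·393 + 0·216 = 393]
  row B: (216, 0, 1)   [0·393 + 1·216 = 216]
  393 = 1·216 + 177   → row C = row A − 1·row B = (177, 1, −1)   [check: 1·393 − 1·216 = 177]
  216 = 1·177 + 39   → row D = row B − 1·row C = (39, −1, 2)   [check: −1·393 + 2·216 = 39]
  177 = 4·39 + 21   → row E = row C − 4·row D = (21, 5, −9)   [check: 5·393 − 9·216 = 21]
  39 = 1·21 + 18   → row F = row D − 1·row E = (18, −6, 11)   [check: −6·393 + 11·216 = 18]
  21 = 1·18 + 3   → row G = row E − 1·row F = (3, 11, −20)   [check: 11·393 − 20·216 = 3]
  18 = 6·3 + 0   → remainder 0, stop. gcd = 3 (last nonzero row G).
So gcd(216, 393) = 3, with Bézout identity 11·393 − 20·216 = 3. Containment (⊇): the Bézout identity exhibits 3 as an element of (216, 393), giving (3) ⊆ (216, 393). Containment (⊆): since 3 | 216 and 3 | 393 (216 = 3·72, 393 = 3·131), every Z-linear combination of 216 and 393 is divisible by 3, so (216, 393) ⊆ (3). Therefore (216, 393) = (3), d = 3.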